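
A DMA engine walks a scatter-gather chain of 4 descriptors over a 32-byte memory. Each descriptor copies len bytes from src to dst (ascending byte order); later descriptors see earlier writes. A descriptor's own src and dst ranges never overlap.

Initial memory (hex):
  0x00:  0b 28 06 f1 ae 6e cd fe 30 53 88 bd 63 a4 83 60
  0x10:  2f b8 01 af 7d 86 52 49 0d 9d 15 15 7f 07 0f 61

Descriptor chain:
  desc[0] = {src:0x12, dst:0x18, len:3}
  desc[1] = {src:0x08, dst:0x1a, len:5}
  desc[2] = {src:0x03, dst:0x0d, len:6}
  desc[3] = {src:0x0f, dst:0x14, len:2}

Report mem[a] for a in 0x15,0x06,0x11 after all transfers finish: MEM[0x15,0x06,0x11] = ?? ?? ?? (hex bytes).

#0 dst[0x18+3] := {0x01,0xaf,0x7d}
#1 dst[0x1a+5] := {0x30,0x53,0x88,0xbd,0x63}
#2 dst[0x0d+6] := {0xf1,0xae,0x6e,0xcd,0xfe,0x30}
#3 dst[0x14+2] := {0x6e,0xcd}
query mem[0x15]=0xcd, mem[0x06]=0xcd, mem[0x11]=0xfe

MEM[0x15,0x06,0x11] = cd cd fe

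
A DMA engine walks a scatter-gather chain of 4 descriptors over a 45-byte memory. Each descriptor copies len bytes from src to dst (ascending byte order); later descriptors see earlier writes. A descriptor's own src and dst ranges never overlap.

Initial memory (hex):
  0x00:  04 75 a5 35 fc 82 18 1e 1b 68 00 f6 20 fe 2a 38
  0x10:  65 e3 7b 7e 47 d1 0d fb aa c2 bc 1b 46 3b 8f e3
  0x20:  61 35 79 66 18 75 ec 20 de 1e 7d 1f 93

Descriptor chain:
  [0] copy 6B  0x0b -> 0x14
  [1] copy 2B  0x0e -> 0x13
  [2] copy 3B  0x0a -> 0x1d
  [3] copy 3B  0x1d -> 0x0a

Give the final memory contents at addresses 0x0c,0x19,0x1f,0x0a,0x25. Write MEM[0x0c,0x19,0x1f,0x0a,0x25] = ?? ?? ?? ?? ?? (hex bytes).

MEM[0x0c,0x19,0x1f,0x0a,0x25] = 20 65 20 00 75

[0] 0x0b->0x14 len=6 : f6 20 fe 2a 38 65
[1] 0x0e->0x13 len=2 : 2a 38
[2] 0x0a->0x1d len=3 : 00 f6 20
[3] 0x1d->0x0a len=3 : 00 f6 20
query mem[0x0c]=0x20, mem[0x19]=0x65, mem[0x1f]=0x20, mem[0x0a]=0x00, mem[0x25]=0x75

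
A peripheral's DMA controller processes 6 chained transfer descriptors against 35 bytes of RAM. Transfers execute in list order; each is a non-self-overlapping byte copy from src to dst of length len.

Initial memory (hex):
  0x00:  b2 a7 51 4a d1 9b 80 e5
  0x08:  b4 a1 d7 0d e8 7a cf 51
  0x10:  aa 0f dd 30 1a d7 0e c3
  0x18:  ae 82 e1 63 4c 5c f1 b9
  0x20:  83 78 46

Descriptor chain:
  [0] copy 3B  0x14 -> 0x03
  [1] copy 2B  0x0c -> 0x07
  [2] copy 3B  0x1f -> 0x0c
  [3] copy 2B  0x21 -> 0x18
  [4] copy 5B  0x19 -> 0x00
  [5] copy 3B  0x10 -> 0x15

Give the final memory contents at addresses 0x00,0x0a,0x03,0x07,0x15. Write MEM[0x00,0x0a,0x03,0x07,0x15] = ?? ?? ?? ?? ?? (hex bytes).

MEM[0x00,0x0a,0x03,0x07,0x15] = 46 d7 4c e8 aa

  after D0: wrote 3B at 0x03 = 1ad70e
  after D1: wrote 2B at 0x07 = e87a
  after D2: wrote 3B at 0x0c = b98378
  after D3: wrote 2B at 0x18 = 7846
  after D4: wrote 5B at 0x00 = 46e1634c5c
  after D5: wrote 3B at 0x15 = aa0fdd
query mem[0x00]=0x46, mem[0x0a]=0xd7, mem[0x03]=0x4c, mem[0x07]=0xe8, mem[0x15]=0xaa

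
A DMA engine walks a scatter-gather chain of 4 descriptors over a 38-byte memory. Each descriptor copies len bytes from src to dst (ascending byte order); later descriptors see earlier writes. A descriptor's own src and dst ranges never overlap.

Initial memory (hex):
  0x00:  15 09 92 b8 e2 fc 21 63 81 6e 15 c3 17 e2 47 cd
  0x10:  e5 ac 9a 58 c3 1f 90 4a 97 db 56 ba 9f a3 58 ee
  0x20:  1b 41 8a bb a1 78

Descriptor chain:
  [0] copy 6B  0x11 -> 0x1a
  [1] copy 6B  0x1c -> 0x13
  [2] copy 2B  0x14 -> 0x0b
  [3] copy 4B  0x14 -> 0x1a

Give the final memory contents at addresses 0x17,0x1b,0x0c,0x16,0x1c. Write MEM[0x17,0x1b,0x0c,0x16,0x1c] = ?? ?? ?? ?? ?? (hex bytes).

D0: mem[0x1a..0x1f] <- [ac 9a 58 c3 1f 90]
D1: mem[0x13..0x18] <- [58 c3 1f 90 1b 41]
D2: mem[0x0b..0x0c] <- [c3 1f]
D3: mem[0x1a..0x1d] <- [c3 1f 90 1b]
query mem[0x17]=0x1b, mem[0x1b]=0x1f, mem[0x0c]=0x1f, mem[0x16]=0x90, mem[0x1c]=0x90

MEM[0x17,0x1b,0x0c,0x16,0x1c] = 1b 1f 1f 90 90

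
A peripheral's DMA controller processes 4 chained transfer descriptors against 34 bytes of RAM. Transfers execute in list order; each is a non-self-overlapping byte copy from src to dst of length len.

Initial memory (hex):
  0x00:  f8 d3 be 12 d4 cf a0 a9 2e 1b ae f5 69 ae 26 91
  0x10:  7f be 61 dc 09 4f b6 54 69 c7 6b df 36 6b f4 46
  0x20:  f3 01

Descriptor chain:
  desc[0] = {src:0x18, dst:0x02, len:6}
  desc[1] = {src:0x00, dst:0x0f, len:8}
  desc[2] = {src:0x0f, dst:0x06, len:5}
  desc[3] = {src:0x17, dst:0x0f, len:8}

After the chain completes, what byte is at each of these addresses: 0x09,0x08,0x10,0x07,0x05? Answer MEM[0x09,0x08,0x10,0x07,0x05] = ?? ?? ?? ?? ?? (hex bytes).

#0 dst[0x02+6] := {0x69,0xc7,0x6b,0xdf,0x36,0x6b}
#1 dst[0x0f+8] := {0xf8,0xd3,0x69,0xc7,0x6b,0xdf,0x36,0x6b}
#2 dst[0x06+5] := {0xf8,0xd3,0x69,0xc7,0x6b}
#3 dst[0x0f+8] := {0x54,0x69,0xc7,0x6b,0xdf,0x36,0x6b,0xf4}
query mem[0x09]=0xc7, mem[0x08]=0x69, mem[0x10]=0x69, mem[0x07]=0xd3, mem[0x05]=0xdf

MEM[0x09,0x08,0x10,0x07,0x05] = c7 69 69 d3 df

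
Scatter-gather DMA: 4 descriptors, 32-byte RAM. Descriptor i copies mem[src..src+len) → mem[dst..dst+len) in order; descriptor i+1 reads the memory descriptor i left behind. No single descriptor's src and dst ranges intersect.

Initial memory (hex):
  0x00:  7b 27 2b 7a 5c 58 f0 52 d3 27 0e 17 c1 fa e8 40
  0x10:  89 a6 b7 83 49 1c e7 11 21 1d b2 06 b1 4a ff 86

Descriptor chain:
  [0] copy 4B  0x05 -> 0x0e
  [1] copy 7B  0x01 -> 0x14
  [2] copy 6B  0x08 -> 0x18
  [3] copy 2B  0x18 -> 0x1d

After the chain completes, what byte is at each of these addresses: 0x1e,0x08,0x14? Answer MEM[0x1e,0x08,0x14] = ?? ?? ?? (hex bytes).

[0] 0x05->0x0e len=4 : 58 f0 52 d3
[1] 0x01->0x14 len=7 : 27 2b 7a 5c 58 f0 52
[2] 0x08->0x18 len=6 : d3 27 0e 17 c1 fa
[3] 0x18->0x1d len=2 : d3 27
query mem[0x1e]=0x27, mem[0x08]=0xd3, mem[0x14]=0x27

MEM[0x1e,0x08,0x14] = 27 d3 27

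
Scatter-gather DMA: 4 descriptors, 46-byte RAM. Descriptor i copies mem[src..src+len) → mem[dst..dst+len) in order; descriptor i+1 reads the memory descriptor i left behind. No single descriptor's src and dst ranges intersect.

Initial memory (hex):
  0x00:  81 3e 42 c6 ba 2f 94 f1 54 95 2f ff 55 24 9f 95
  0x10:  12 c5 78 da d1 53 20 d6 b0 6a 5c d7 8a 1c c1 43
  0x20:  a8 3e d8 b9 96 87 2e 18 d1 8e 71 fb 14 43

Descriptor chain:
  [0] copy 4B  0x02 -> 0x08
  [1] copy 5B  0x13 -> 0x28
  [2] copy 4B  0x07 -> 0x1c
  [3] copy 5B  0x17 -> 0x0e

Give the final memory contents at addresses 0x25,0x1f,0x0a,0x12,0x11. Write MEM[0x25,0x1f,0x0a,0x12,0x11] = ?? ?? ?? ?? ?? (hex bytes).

D0: mem[0x08..0x0b] <- [42 c6 ba 2f]
D1: mem[0x28..0x2c] <- [da d1 53 20 d6]
D2: mem[0x1c..0x1f] <- [f1 42 c6 ba]
D3: mem[0x0e..0x12] <- [d6 b0 6a 5c d7]
query mem[0x25]=0x87, mem[0x1f]=0xba, mem[0x0a]=0xba, mem[0x12]=0xd7, mem[0x11]=0x5c

MEM[0x25,0x1f,0x0a,0x12,0x11] = 87 ba ba d7 5c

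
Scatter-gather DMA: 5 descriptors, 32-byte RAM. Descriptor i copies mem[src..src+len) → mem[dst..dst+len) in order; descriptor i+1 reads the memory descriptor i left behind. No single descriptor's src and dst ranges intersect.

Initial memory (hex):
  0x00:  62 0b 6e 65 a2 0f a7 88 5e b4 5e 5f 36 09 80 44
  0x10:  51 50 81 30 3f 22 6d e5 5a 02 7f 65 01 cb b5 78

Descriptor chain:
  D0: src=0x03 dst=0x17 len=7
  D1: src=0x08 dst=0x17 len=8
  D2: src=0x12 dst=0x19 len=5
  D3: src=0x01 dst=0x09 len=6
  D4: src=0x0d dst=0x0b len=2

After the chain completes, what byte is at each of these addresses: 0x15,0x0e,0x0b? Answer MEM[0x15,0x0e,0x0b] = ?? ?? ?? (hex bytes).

MEM[0x15,0x0e,0x0b] = 22 a7 0f

[0] 0x03->0x17 len=7 : 65 a2 0f a7 88 5e b4
[1] 0x08->0x17 len=8 : 5e b4 5e 5f 36 09 80 44
[2] 0x12->0x19 len=5 : 81 30 3f 22 6d
[3] 0x01->0x09 len=6 : 0b 6e 65 a2 0f a7
[4] 0x0d->0x0b len=2 : 0f a7
query mem[0x15]=0x22, mem[0x0e]=0xa7, mem[0x0b]=0x0f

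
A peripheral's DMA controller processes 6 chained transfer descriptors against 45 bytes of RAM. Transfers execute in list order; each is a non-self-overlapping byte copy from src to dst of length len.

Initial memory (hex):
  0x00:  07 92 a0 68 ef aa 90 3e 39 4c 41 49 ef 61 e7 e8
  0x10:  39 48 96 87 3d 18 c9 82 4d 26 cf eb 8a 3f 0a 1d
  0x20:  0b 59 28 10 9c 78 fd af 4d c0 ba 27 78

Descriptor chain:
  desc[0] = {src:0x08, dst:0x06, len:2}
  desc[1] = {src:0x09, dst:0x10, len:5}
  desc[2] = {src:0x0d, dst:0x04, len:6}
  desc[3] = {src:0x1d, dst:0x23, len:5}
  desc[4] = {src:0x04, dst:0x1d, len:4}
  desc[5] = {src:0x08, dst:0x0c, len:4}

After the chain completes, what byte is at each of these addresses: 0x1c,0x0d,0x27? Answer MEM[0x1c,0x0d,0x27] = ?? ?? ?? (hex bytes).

MEM[0x1c,0x0d,0x27] = 8a 49 59

D0: mem[0x06..0x07] <- [39 4c]
D1: mem[0x10..0x14] <- [4c 41 49 ef 61]
D2: mem[0x04..0x09] <- [61 e7 e8 4c 41 49]
D3: mem[0x23..0x27] <- [3f 0a 1d 0b 59]
D4: mem[0x1d..0x20] <- [61 e7 e8 4c]
D5: mem[0x0c..0x0f] <- [41 49 41 49]
query mem[0x1c]=0x8a, mem[0x0d]=0x49, mem[0x27]=0x59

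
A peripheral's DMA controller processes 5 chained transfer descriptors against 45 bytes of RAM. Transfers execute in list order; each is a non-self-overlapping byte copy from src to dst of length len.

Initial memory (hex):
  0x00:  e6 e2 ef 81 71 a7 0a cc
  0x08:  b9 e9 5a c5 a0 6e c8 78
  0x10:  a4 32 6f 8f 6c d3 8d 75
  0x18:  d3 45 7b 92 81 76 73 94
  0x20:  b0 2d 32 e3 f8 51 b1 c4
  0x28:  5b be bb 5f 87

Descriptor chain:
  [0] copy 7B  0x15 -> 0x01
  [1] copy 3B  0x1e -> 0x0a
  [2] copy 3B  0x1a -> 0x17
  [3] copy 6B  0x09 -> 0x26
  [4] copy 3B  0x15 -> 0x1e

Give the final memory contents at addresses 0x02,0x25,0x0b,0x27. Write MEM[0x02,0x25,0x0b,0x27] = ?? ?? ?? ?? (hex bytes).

#0 dst[0x01+7] := {0xd3,0x8d,0x75,0xd3,0x45,0x7b,0x92}
#1 dst[0x0a+3] := {0x73,0x94,0xb0}
#2 dst[0x17+3] := {0x7b,0x92,0x81}
#3 dst[0x26+6] := {0xe9,0x73,0x94,0xb0,0x6e,0xc8}
#4 dst[0x1e+3] := {0xd3,0x8d,0x7b}
query mem[0x02]=0x8d, mem[0x25]=0x51, mem[0x0b]=0x94, mem[0x27]=0x73

MEM[0x02,0x25,0x0b,0x27] = 8d 51 94 73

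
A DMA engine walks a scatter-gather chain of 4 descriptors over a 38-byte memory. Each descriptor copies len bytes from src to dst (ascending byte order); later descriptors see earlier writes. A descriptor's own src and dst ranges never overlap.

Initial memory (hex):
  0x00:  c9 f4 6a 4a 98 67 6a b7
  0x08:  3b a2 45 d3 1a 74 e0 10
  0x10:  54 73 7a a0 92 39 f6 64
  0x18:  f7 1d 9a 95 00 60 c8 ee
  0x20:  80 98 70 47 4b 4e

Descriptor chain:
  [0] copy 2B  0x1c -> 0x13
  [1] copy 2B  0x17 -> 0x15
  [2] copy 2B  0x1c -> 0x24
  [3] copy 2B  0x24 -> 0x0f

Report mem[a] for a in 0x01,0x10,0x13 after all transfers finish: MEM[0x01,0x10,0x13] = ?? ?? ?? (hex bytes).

MEM[0x01,0x10,0x13] = f4 60 00

[0] 0x1c->0x13 len=2 : 00 60
[1] 0x17->0x15 len=2 : 64 f7
[2] 0x1c->0x24 len=2 : 00 60
[3] 0x24->0x0f len=2 : 00 60
query mem[0x01]=0xf4, mem[0x10]=0x60, mem[0x13]=0x00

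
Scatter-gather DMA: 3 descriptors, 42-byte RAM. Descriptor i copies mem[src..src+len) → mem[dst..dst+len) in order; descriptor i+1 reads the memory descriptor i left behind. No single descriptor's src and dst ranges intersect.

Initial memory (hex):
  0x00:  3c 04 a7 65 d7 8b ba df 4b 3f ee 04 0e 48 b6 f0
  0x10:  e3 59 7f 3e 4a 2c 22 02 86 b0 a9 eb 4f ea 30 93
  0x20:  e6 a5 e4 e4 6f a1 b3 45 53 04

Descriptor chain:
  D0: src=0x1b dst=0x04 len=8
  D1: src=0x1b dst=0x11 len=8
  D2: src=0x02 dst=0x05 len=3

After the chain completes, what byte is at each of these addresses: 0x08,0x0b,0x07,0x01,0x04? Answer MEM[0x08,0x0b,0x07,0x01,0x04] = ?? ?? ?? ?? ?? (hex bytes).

[0] 0x1b->0x04 len=8 : eb 4f ea 30 93 e6 a5 e4
[1] 0x1b->0x11 len=8 : eb 4f ea 30 93 e6 a5 e4
[2] 0x02->0x05 len=3 : a7 65 eb
query mem[0x08]=0x93, mem[0x0b]=0xe4, mem[0x07]=0xeb, mem[0x01]=0x04, mem[0x04]=0xeb

MEM[0x08,0x0b,0x07,0x01,0x04] = 93 e4 eb 04 eb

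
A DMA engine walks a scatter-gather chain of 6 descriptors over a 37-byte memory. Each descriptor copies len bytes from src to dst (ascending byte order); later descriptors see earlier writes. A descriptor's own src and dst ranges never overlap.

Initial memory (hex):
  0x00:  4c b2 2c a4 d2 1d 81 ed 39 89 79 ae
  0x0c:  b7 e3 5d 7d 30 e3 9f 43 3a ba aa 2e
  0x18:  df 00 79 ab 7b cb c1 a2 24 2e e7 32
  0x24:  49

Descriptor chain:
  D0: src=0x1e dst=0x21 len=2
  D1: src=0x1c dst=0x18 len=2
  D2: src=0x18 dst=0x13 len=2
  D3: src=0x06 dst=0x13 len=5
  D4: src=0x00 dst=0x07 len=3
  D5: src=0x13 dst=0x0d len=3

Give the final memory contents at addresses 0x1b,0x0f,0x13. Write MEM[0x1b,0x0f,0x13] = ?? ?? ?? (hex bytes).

#0 dst[0x21+2] := {0xc1,0xa2}
#1 dst[0x18+2] := {0x7b,0xcb}
#2 dst[0x13+2] := {0x7b,0xcb}
#3 dst[0x13+5] := {0x81,0xed,0x39,0x89,0x79}
#4 dst[0x07+3] := {0x4c,0xb2,0x2c}
#5 dst[0x0d+3] := {0x81,0xed,0x39}
query mem[0x1b]=0xab, mem[0x0f]=0x39, mem[0x13]=0x81

MEM[0x1b,0x0f,0x13] = ab 39 81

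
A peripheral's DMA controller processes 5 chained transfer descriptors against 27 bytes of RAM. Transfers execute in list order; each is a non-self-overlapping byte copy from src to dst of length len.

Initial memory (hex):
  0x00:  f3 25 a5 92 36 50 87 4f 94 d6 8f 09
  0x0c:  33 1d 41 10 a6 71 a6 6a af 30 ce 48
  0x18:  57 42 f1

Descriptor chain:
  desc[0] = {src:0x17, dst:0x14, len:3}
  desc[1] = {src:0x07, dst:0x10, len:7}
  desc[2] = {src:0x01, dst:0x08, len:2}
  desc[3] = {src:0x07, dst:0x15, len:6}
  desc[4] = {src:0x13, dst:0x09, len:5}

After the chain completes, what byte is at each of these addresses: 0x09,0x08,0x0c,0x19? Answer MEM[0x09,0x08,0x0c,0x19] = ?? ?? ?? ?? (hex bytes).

MEM[0x09,0x08,0x0c,0x19] = 8f 25 25 09

#0 dst[0x14+3] := {0x48,0x57,0x42}
#1 dst[0x10+7] := {0x4f,0x94,0xd6,0x8f,0x09,0x33,0x1d}
#2 dst[0x08+2] := {0x25,0xa5}
#3 dst[0x15+6] := {0x4f,0x25,0xa5,0x8f,0x09,0x33}
#4 dst[0x09+5] := {0x8f,0x09,0x4f,0x25,0xa5}
query mem[0x09]=0x8f, mem[0x08]=0x25, mem[0x0c]=0x25, mem[0x19]=0x09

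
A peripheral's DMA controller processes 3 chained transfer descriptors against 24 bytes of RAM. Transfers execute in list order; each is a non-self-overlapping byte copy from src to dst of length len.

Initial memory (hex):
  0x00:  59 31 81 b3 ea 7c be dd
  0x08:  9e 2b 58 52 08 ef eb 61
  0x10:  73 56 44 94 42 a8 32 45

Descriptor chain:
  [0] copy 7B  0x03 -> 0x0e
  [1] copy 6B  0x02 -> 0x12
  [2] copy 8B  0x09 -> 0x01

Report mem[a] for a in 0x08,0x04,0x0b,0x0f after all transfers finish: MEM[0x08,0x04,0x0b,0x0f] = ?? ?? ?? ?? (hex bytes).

MEM[0x08,0x04,0x0b,0x0f] = 7c 08 52 ea

[0] 0x03->0x0e len=7 : b3 ea 7c be dd 9e 2b
[1] 0x02->0x12 len=6 : 81 b3 ea 7c be dd
[2] 0x09->0x01 len=8 : 2b 58 52 08 ef b3 ea 7c
query mem[0x08]=0x7c, mem[0x04]=0x08, mem[0x0b]=0x52, mem[0x0f]=0xea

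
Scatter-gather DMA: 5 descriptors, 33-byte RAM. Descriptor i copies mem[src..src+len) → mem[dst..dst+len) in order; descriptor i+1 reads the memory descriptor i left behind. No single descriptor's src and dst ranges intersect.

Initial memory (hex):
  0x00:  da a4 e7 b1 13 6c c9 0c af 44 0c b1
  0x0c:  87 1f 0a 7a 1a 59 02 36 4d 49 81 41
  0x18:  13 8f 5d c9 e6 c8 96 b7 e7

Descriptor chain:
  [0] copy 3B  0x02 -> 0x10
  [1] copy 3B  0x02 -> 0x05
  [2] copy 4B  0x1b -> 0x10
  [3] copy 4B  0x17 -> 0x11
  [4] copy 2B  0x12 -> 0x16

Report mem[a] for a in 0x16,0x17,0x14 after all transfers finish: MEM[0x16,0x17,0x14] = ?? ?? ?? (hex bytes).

MEM[0x16,0x17,0x14] = 13 8f 5d

#0 dst[0x10+3] := {0xe7,0xb1,0x13}
#1 dst[0x05+3] := {0xe7,0xb1,0x13}
#2 dst[0x10+4] := {0xc9,0xe6,0xc8,0x96}
#3 dst[0x11+4] := {0x41,0x13,0x8f,0x5d}
#4 dst[0x16+2] := {0x13,0x8f}
query mem[0x16]=0x13, mem[0x17]=0x8f, mem[0x14]=0x5d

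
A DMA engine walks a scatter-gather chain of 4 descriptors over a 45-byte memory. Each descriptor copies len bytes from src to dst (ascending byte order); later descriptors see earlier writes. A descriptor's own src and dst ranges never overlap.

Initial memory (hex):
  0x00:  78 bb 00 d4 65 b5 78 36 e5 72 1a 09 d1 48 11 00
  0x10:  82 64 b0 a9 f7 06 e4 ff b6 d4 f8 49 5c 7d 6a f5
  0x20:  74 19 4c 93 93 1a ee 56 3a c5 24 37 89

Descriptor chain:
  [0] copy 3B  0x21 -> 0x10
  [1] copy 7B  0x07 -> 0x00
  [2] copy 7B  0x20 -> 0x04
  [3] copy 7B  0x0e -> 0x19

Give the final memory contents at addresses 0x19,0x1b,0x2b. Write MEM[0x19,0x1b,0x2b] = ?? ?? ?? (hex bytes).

  after D0: wrote 3B at 0x10 = 194c93
  after D1: wrote 7B at 0x00 = 36e5721a09d148
  after D2: wrote 7B at 0x04 = 74194c93931aee
  after D3: wrote 7B at 0x19 = 1100194c93a9f7
query mem[0x19]=0x11, mem[0x1b]=0x19, mem[0x2b]=0x37

MEM[0x19,0x1b,0x2b] = 11 19 37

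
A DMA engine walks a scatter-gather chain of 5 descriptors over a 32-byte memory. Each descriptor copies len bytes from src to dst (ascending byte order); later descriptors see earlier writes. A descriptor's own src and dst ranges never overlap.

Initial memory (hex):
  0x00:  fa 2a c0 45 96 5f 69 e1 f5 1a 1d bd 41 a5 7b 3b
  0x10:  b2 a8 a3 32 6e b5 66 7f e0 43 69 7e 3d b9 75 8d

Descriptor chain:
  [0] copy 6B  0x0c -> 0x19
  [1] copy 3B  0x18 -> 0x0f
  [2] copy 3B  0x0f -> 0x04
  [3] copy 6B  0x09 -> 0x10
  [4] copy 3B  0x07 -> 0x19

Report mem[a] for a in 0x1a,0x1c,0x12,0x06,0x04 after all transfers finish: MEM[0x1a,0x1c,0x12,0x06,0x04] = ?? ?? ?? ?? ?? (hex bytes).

MEM[0x1a,0x1c,0x12,0x06,0x04] = f5 3b bd a5 e0

  after D0: wrote 6B at 0x19 = 41a57b3bb2a8
  after D1: wrote 3B at 0x0f = e041a5
  after D2: wrote 3B at 0x04 = e041a5
  after D3: wrote 6B at 0x10 = 1a1dbd41a57b
  after D4: wrote 3B at 0x19 = e1f51a
query mem[0x1a]=0xf5, mem[0x1c]=0x3b, mem[0x12]=0xbd, mem[0x06]=0xa5, mem[0x04]=0xe0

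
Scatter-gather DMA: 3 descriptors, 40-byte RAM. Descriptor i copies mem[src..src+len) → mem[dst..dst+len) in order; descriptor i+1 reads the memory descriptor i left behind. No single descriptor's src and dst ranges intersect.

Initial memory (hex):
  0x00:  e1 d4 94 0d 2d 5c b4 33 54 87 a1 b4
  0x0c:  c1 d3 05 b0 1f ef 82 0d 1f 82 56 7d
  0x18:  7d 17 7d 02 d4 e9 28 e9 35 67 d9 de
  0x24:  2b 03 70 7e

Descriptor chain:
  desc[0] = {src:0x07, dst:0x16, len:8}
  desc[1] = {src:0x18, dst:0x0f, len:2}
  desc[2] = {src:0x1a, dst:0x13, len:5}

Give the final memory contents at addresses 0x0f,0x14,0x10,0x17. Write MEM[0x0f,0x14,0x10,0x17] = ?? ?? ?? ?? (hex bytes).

MEM[0x0f,0x14,0x10,0x17] = 87 c1 a1 28

[0] 0x07->0x16 len=8 : 33 54 87 a1 b4 c1 d3 05
[1] 0x18->0x0f len=2 : 87 a1
[2] 0x1a->0x13 len=5 : b4 c1 d3 05 28
query mem[0x0f]=0x87, mem[0x14]=0xc1, mem[0x10]=0xa1, mem[0x17]=0x28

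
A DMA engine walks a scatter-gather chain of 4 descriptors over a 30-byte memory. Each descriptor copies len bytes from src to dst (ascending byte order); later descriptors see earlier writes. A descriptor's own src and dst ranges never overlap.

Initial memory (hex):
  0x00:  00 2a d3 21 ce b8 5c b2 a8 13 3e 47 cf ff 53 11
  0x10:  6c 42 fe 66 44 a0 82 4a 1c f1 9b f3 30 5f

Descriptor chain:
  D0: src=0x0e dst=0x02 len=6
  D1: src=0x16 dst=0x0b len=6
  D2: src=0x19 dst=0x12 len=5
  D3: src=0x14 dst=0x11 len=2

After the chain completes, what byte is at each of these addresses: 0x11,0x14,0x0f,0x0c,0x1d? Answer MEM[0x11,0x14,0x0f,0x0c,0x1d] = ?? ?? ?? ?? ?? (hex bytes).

MEM[0x11,0x14,0x0f,0x0c,0x1d] = f3 f3 9b 4a 5f

[0] 0x0e->0x02 len=6 : 53 11 6c 42 fe 66
[1] 0x16->0x0b len=6 : 82 4a 1c f1 9b f3
[2] 0x19->0x12 len=5 : f1 9b f3 30 5f
[3] 0x14->0x11 len=2 : f3 30
query mem[0x11]=0xf3, mem[0x14]=0xf3, mem[0x0f]=0x9b, mem[0x0c]=0x4a, mem[0x1d]=0x5f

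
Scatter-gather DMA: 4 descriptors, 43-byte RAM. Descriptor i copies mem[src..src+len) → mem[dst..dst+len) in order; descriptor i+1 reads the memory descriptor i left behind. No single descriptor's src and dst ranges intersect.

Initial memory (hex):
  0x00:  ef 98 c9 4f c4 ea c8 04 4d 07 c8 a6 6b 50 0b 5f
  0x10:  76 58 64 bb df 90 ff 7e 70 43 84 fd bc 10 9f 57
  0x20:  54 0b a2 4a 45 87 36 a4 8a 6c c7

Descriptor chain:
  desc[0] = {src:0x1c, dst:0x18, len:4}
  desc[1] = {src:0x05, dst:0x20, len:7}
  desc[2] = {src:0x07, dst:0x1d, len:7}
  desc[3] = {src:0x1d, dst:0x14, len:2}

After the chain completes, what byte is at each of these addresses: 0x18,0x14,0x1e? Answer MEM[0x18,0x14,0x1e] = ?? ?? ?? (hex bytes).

MEM[0x18,0x14,0x1e] = bc 04 4d

D0: mem[0x18..0x1b] <- [bc 10 9f 57]
D1: mem[0x20..0x26] <- [ea c8 04 4d 07 c8 a6]
D2: mem[0x1d..0x23] <- [04 4d 07 c8 a6 6b 50]
D3: mem[0x14..0x15] <- [04 4d]
query mem[0x18]=0xbc, mem[0x14]=0x04, mem[0x1e]=0x4d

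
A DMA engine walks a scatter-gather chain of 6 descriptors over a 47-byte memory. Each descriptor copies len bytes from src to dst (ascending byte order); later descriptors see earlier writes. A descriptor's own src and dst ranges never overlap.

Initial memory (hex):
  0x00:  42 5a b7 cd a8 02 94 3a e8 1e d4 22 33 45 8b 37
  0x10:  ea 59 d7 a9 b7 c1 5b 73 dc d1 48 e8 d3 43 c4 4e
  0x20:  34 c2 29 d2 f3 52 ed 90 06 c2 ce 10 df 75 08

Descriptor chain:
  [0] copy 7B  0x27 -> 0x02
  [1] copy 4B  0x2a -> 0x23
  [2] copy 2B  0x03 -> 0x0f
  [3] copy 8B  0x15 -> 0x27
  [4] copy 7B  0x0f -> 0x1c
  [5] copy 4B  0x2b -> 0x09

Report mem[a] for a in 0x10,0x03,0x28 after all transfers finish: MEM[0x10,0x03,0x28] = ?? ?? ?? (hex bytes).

MEM[0x10,0x03,0x28] = c2 06 5b

  after D0: wrote 7B at 0x02 = 9006c2ce10df75
  after D1: wrote 4B at 0x23 = ce10df75
  after D2: wrote 2B at 0x0f = 06c2
  after D3: wrote 8B at 0x27 = c15b73dcd148e8d3
  after D4: wrote 7B at 0x1c = 06c259d7a9b7c1
  after D5: wrote 4B at 0x09 = d148e8d3
query mem[0x10]=0xc2, mem[0x03]=0x06, mem[0x28]=0x5b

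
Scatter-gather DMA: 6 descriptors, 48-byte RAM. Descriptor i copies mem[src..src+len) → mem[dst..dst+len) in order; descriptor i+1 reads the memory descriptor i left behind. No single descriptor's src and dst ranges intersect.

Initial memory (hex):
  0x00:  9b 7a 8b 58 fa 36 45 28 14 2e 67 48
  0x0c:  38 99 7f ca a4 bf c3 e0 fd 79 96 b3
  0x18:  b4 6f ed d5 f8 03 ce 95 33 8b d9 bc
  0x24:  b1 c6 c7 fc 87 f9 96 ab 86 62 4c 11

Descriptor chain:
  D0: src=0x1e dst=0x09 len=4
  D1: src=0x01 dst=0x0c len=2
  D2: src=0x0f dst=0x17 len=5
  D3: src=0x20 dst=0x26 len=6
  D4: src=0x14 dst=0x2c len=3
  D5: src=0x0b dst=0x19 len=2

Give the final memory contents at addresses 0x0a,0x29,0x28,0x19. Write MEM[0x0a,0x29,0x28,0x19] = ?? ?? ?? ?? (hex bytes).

MEM[0x0a,0x29,0x28,0x19] = 95 bc d9 33

  after D0: wrote 4B at 0x09 = ce95338b
  after D1: wrote 2B at 0x0c = 7a8b
  after D2: wrote 5B at 0x17 = caa4bfc3e0
  after D3: wrote 6B at 0x26 = 338bd9bcb1c6
  after D4: wrote 3B at 0x2c = fd7996
  after D5: wrote 2B at 0x19 = 337a
query mem[0x0a]=0x95, mem[0x29]=0xbc, mem[0x28]=0xd9, mem[0x19]=0x33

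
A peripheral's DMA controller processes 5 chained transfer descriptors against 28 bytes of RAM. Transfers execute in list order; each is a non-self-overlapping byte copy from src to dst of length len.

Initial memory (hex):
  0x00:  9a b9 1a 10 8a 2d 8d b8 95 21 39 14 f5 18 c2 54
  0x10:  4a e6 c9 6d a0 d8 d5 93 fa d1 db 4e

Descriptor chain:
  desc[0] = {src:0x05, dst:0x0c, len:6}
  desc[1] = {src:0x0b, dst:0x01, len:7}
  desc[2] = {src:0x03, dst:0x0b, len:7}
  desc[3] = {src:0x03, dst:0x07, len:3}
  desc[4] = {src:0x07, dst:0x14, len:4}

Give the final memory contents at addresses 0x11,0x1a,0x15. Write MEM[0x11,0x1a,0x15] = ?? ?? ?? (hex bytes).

[0] 0x05->0x0c len=6 : 2d 8d b8 95 21 39
[1] 0x0b->0x01 len=7 : 14 2d 8d b8 95 21 39
[2] 0x03->0x0b len=7 : 8d b8 95 21 39 95 21
[3] 0x03->0x07 len=3 : 8d b8 95
[4] 0x07->0x14 len=4 : 8d b8 95 39
query mem[0x11]=0x21, mem[0x1a]=0xdb, mem[0x15]=0xb8

MEM[0x11,0x1a,0x15] = 21 db b8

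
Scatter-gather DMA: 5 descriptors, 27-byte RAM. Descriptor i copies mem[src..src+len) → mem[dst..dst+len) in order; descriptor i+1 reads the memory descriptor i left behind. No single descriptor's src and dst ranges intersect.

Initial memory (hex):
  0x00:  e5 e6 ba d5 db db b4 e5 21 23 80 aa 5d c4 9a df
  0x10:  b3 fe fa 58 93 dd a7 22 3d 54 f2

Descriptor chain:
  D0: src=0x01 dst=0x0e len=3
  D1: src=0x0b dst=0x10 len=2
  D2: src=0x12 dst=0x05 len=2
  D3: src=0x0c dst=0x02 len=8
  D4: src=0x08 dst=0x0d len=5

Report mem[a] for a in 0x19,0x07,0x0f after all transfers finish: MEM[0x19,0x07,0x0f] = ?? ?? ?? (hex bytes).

D0: mem[0x0e..0x10] <- [e6 ba d5]
D1: mem[0x10..0x11] <- [aa 5d]
D2: mem[0x05..0x06] <- [fa 58]
D3: mem[0x02..0x09] <- [5d c4 e6 ba aa 5d fa 58]
D4: mem[0x0d..0x11] <- [fa 58 80 aa 5d]
query mem[0x19]=0x54, mem[0x07]=0x5d, mem[0x0f]=0x80

MEM[0x19,0x07,0x0f] = 54 5d 80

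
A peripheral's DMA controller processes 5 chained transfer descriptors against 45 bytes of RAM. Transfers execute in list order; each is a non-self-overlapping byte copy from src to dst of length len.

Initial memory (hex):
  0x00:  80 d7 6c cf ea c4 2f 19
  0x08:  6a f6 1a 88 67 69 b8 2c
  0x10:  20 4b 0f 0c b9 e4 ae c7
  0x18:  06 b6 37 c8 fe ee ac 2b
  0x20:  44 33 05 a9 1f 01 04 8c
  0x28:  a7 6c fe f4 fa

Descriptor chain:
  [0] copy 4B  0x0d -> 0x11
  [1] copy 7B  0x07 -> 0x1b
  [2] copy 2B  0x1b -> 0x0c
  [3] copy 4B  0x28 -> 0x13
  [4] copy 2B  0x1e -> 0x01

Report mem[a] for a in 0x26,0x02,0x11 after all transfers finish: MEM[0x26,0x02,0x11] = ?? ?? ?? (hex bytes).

MEM[0x26,0x02,0x11] = 04 88 69

[0] 0x0d->0x11 len=4 : 69 b8 2c 20
[1] 0x07->0x1b len=7 : 19 6a f6 1a 88 67 69
[2] 0x1b->0x0c len=2 : 19 6a
[3] 0x28->0x13 len=4 : a7 6c fe f4
[4] 0x1e->0x01 len=2 : 1a 88
query mem[0x26]=0x04, mem[0x02]=0x88, mem[0x11]=0x69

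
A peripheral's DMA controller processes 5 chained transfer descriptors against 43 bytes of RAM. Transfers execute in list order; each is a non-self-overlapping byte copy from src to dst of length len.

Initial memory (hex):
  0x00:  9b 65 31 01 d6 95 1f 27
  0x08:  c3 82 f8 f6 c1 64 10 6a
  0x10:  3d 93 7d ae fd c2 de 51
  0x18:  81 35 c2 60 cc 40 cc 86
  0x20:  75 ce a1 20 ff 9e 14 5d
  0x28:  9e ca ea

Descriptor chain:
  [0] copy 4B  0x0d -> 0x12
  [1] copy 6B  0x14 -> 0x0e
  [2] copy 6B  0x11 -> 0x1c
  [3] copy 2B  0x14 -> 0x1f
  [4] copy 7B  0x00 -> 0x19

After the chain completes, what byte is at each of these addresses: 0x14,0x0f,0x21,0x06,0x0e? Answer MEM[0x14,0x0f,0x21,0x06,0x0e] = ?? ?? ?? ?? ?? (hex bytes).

MEM[0x14,0x0f,0x21,0x06,0x0e] = 6a 3d de 1f 6a

  after D0: wrote 4B at 0x12 = 64106a3d
  after D1: wrote 6B at 0x0e = 6a3dde518135
  after D2: wrote 6B at 0x1c = 5181356a3dde
  after D3: wrote 2B at 0x1f = 6a3d
  after D4: wrote 7B at 0x19 = 9b653101d6951f
query mem[0x14]=0x6a, mem[0x0f]=0x3d, mem[0x21]=0xde, mem[0x06]=0x1f, mem[0x0e]=0x6a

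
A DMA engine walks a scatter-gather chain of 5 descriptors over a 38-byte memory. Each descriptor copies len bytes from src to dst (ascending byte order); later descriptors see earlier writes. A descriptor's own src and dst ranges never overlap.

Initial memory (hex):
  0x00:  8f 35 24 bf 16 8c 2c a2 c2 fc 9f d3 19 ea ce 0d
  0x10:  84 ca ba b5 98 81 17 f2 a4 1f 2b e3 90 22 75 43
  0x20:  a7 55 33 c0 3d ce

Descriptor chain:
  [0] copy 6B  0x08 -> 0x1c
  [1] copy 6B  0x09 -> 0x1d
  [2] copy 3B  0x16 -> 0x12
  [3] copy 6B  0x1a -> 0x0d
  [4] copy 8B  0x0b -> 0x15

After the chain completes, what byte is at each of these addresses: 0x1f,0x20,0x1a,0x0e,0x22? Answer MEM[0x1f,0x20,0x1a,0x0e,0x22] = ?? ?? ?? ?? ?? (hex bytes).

D0: mem[0x1c..0x21] <- [c2 fc 9f d3 19 ea]
D1: mem[0x1d..0x22] <- [fc 9f d3 19 ea ce]
D2: mem[0x12..0x14] <- [17 f2 a4]
D3: mem[0x0d..0x12] <- [2b e3 c2 fc 9f d3]
D4: mem[0x15..0x1c] <- [d3 19 2b e3 c2 fc 9f d3]
query mem[0x1f]=0xd3, mem[0x20]=0x19, mem[0x1a]=0xfc, mem[0x0e]=0xe3, mem[0x22]=0xce

MEM[0x1f,0x20,0x1a,0x0e,0x22] = d3 19 fc e3 ce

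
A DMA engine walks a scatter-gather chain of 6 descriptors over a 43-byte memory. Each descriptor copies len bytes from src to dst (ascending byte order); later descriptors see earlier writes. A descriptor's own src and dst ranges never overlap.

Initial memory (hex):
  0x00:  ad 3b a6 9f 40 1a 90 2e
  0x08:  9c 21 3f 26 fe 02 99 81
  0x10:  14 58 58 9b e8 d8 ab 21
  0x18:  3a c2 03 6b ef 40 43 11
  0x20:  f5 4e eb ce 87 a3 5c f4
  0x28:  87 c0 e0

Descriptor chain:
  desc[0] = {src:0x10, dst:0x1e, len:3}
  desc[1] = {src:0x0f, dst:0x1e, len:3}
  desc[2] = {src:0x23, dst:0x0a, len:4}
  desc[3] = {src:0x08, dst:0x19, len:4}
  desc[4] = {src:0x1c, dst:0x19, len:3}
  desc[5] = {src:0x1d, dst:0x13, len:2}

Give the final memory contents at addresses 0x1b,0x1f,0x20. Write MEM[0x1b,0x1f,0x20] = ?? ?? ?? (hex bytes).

D0: mem[0x1e..0x20] <- [14 58 58]
D1: mem[0x1e..0x20] <- [81 14 58]
D2: mem[0x0a..0x0d] <- [ce 87 a3 5c]
D3: mem[0x19..0x1c] <- [9c 21 ce 87]
D4: mem[0x19..0x1b] <- [87 40 81]
D5: mem[0x13..0x14] <- [40 81]
query mem[0x1b]=0x81, mem[0x1f]=0x14, mem[0x20]=0x58

MEM[0x1b,0x1f,0x20] = 81 14 58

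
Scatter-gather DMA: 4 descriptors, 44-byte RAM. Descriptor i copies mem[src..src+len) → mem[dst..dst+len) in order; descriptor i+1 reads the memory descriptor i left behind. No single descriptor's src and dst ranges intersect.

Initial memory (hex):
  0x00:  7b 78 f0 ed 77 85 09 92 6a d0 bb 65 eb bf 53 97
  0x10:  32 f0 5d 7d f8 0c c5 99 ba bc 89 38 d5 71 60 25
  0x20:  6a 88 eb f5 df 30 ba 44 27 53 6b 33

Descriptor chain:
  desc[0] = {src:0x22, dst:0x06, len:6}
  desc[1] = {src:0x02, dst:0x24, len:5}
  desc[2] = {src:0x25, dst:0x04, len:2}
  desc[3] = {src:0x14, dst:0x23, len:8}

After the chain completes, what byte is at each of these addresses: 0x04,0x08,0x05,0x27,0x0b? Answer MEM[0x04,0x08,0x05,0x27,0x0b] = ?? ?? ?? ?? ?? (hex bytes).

MEM[0x04,0x08,0x05,0x27,0x0b] = ed df 77 ba 44

#0 dst[0x06+6] := {0xeb,0xf5,0xdf,0x30,0xba,0x44}
#1 dst[0x24+5] := {0xf0,0xed,0x77,0x85,0xeb}
#2 dst[0x04+2] := {0xed,0x77}
#3 dst[0x23+8] := {0xf8,0x0c,0xc5,0x99,0xba,0xbc,0x89,0x38}
query mem[0x04]=0xed, mem[0x08]=0xdf, mem[0x05]=0x77, mem[0x27]=0xba, mem[0x0b]=0x44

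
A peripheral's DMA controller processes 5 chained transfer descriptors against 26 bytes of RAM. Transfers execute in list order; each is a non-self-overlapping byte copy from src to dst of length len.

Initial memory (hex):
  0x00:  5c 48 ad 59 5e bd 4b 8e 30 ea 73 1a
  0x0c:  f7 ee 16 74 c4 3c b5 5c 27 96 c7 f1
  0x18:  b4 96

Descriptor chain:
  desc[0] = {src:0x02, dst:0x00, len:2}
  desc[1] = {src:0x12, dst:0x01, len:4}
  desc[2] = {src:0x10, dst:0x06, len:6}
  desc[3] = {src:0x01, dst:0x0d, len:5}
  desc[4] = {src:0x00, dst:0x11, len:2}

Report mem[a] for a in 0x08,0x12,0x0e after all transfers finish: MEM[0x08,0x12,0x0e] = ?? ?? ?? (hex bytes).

#0 dst[0x00+2] := {0xad,0x59}
#1 dst[0x01+4] := {0xb5,0x5c,0x27,0x96}
#2 dst[0x06+6] := {0xc4,0x3c,0xb5,0x5c,0x27,0x96}
#3 dst[0x0d+5] := {0xb5,0x5c,0x27,0x96,0xbd}
#4 dst[0x11+2] := {0xad,0xb5}
query mem[0x08]=0xb5, mem[0x12]=0xb5, mem[0x0e]=0x5c

MEM[0x08,0x12,0x0e] = b5 b5 5c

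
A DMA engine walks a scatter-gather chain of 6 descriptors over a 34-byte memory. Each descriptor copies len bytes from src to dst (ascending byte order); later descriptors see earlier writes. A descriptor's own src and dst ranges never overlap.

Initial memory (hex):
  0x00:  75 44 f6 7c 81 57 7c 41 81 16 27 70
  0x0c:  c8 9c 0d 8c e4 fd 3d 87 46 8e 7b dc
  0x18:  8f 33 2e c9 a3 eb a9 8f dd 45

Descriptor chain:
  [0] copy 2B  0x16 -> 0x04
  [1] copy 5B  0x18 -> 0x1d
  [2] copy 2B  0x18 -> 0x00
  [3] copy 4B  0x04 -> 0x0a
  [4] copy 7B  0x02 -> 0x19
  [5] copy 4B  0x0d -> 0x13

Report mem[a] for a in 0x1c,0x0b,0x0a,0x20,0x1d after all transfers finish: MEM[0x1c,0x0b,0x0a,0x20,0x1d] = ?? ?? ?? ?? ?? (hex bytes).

#0 dst[0x04+2] := {0x7b,0xdc}
#1 dst[0x1d+5] := {0x8f,0x33,0x2e,0xc9,0xa3}
#2 dst[0x00+2] := {0x8f,0x33}
#3 dst[0x0a+4] := {0x7b,0xdc,0x7c,0x41}
#4 dst[0x19+7] := {0xf6,0x7c,0x7b,0xdc,0x7c,0x41,0x81}
#5 dst[0x13+4] := {0x41,0x0d,0x8c,0xe4}
query mem[0x1c]=0xdc, mem[0x0b]=0xdc, mem[0x0a]=0x7b, mem[0x20]=0xc9, mem[0x1d]=0x7c

MEM[0x1c,0x0b,0x0a,0x20,0x1d] = dc dc 7b c9 7c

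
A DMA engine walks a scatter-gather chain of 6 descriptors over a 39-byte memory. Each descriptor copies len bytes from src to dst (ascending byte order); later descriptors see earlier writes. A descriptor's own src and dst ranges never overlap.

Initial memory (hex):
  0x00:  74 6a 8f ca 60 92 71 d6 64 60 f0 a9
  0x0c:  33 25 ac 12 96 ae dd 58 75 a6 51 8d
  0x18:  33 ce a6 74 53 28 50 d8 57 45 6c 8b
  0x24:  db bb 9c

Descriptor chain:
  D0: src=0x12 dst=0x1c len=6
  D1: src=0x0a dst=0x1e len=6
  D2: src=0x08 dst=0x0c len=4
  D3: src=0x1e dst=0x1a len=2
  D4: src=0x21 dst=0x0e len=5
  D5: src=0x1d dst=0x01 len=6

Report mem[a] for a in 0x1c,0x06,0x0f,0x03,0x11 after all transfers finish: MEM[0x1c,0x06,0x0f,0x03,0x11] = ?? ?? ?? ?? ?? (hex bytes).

MEM[0x1c,0x06,0x0f,0x03,0x11] = dd ac ac a9 db

[0] 0x12->0x1c len=6 : dd 58 75 a6 51 8d
[1] 0x0a->0x1e len=6 : f0 a9 33 25 ac 12
[2] 0x08->0x0c len=4 : 64 60 f0 a9
[3] 0x1e->0x1a len=2 : f0 a9
[4] 0x21->0x0e len=5 : 25 ac 12 db bb
[5] 0x1d->0x01 len=6 : 58 f0 a9 33 25 ac
query mem[0x1c]=0xdd, mem[0x06]=0xac, mem[0x0f]=0xac, mem[0x03]=0xa9, mem[0x11]=0xdb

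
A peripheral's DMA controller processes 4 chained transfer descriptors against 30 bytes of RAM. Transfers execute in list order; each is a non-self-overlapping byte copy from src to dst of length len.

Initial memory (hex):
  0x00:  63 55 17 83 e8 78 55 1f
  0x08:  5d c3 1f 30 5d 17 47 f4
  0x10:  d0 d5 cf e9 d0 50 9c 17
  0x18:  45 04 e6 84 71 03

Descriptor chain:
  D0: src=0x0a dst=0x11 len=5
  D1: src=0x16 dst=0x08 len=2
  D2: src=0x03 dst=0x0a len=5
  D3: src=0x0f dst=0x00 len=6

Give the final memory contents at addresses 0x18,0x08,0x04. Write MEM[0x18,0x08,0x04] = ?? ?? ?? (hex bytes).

#0 dst[0x11+5] := {0x1f,0x30,0x5d,0x17,0x47}
#1 dst[0x08+2] := {0x9c,0x17}
#2 dst[0x0a+5] := {0x83,0xe8,0x78,0x55,0x1f}
#3 dst[0x00+6] := {0xf4,0xd0,0x1f,0x30,0x5d,0x17}
query mem[0x18]=0x45, mem[0x08]=0x9c, mem[0x04]=0x5d

MEM[0x18,0x08,0x04] = 45 9c 5d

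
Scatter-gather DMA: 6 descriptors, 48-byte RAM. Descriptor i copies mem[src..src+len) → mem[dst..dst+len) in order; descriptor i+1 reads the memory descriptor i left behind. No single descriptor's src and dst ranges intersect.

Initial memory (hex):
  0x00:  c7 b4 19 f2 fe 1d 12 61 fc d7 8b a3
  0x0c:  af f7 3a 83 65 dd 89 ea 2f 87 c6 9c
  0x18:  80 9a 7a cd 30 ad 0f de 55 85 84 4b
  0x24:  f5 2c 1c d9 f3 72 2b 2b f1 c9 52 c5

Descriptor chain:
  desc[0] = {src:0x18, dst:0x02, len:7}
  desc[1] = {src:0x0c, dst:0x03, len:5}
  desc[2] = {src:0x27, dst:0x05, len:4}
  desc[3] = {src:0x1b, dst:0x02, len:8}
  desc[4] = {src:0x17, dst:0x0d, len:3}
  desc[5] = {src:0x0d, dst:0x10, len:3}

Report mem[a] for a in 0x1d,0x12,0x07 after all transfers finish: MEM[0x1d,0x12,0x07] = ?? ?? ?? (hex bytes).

[0] 0x18->0x02 len=7 : 80 9a 7a cd 30 ad 0f
[1] 0x0c->0x03 len=5 : af f7 3a 83 65
[2] 0x27->0x05 len=4 : d9 f3 72 2b
[3] 0x1b->0x02 len=8 : cd 30 ad 0f de 55 85 84
[4] 0x17->0x0d len=3 : 9c 80 9a
[5] 0x0d->0x10 len=3 : 9c 80 9a
query mem[0x1d]=0xad, mem[0x12]=0x9a, mem[0x07]=0x55

MEM[0x1d,0x12,0x07] = ad 9a 55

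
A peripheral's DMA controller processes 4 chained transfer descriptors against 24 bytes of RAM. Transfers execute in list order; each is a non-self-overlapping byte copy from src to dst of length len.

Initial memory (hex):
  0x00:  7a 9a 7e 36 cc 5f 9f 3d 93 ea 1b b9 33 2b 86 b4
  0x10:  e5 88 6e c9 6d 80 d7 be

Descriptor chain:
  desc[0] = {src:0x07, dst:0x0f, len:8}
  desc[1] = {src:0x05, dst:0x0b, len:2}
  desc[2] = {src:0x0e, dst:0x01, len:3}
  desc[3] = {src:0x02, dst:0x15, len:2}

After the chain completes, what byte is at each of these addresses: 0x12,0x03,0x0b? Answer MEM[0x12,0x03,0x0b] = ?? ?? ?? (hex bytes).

MEM[0x12,0x03,0x0b] = 1b 93 5f

#0 dst[0x0f+8] := {0x3d,0x93,0xea,0x1b,0xb9,0x33,0x2b,0x86}
#1 dst[0x0b+2] := {0x5f,0x9f}
#2 dst[0x01+3] := {0x86,0x3d,0x93}
#3 dst[0x15+2] := {0x3d,0x93}
query mem[0x12]=0x1b, mem[0x03]=0x93, mem[0x0b]=0x5f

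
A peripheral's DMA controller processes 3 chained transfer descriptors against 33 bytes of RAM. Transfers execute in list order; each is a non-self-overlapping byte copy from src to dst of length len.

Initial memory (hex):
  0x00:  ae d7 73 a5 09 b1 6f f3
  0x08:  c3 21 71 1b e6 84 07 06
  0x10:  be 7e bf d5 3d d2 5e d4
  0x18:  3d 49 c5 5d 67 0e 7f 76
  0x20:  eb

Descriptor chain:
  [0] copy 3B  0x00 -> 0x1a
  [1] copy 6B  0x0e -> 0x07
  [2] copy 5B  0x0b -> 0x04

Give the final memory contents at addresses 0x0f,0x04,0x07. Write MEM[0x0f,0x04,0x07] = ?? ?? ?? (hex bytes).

MEM[0x0f,0x04,0x07] = 06 bf 07

D0: mem[0x1a..0x1c] <- [ae d7 73]
D1: mem[0x07..0x0c] <- [07 06 be 7e bf d5]
D2: mem[0x04..0x08] <- [bf d5 84 07 06]
query mem[0x0f]=0x06, mem[0x04]=0xbf, mem[0x07]=0x07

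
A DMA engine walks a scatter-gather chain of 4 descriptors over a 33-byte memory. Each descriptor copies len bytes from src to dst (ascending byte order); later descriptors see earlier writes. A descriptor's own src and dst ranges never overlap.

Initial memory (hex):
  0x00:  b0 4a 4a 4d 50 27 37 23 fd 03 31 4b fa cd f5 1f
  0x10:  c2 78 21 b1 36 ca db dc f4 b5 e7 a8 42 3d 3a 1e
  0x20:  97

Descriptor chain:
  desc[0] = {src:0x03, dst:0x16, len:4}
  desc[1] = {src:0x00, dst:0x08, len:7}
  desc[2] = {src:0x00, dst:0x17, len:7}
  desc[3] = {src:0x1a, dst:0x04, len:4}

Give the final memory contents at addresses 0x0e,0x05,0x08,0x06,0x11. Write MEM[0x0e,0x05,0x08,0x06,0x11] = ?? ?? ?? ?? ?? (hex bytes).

  after D0: wrote 4B at 0x16 = 4d502737
  after D1: wrote 7B at 0x08 = b04a4a4d502737
  after D2: wrote 7B at 0x17 = b04a4a4d502737
  after D3: wrote 4B at 0x04 = 4d502737
query mem[0x0e]=0x37, mem[0x05]=0x50, mem[0x08]=0xb0, mem[0x06]=0x27, mem[0x11]=0x78

MEM[0x0e,0x05,0x08,0x06,0x11] = 37 50 b0 27 78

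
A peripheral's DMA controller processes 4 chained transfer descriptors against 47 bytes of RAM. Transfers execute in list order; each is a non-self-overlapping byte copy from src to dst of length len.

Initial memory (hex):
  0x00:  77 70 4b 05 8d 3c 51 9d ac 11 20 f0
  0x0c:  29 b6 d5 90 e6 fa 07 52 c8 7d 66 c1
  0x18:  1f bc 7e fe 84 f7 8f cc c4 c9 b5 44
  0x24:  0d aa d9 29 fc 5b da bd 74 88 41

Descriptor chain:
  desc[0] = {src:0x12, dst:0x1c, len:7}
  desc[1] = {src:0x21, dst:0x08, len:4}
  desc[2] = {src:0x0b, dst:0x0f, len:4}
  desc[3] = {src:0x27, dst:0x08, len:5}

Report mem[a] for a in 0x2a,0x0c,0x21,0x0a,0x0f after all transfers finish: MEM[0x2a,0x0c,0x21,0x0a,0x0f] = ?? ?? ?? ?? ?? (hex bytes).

#0 dst[0x1c+7] := {0x07,0x52,0xc8,0x7d,0x66,0xc1,0x1f}
#1 dst[0x08+4] := {0xc1,0x1f,0x44,0x0d}
#2 dst[0x0f+4] := {0x0d,0x29,0xb6,0xd5}
#3 dst[0x08+5] := {0x29,0xfc,0x5b,0xda,0xbd}
query mem[0x2a]=0xda, mem[0x0c]=0xbd, mem[0x21]=0xc1, mem[0x0a]=0x5b, mem[0x0f]=0x0d

MEM[0x2a,0x0c,0x21,0x0a,0x0f] = da bd c1 5b 0d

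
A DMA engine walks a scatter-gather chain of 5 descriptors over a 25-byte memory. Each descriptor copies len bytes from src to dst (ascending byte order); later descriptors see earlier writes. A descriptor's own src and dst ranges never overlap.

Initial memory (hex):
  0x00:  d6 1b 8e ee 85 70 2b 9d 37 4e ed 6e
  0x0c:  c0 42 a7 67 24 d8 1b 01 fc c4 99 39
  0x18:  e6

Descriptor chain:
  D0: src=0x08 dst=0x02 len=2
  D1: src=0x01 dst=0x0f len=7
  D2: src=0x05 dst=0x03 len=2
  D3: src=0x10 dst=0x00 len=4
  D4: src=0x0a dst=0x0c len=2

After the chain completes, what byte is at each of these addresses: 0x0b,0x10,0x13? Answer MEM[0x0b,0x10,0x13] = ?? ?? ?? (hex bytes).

MEM[0x0b,0x10,0x13] = 6e 37 70

[0] 0x08->0x02 len=2 : 37 4e
[1] 0x01->0x0f len=7 : 1b 37 4e 85 70 2b 9d
[2] 0x05->0x03 len=2 : 70 2b
[3] 0x10->0x00 len=4 : 37 4e 85 70
[4] 0x0a->0x0c len=2 : ed 6e
query mem[0x0b]=0x6e, mem[0x10]=0x37, mem[0x13]=0x70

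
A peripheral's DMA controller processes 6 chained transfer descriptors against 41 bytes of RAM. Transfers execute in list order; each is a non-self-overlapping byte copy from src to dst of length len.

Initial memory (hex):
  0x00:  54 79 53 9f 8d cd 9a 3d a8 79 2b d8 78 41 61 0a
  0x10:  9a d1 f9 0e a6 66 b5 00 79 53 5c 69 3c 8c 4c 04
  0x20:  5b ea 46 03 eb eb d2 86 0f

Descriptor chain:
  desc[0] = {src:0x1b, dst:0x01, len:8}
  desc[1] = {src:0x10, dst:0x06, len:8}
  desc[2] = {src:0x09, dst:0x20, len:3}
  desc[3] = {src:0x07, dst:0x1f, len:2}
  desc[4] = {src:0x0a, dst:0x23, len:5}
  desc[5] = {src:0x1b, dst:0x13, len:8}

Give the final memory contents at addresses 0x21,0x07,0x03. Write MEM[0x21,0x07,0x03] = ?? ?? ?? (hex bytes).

MEM[0x21,0x07,0x03] = a6 d1 8c

D0: mem[0x01..0x08] <- [69 3c 8c 4c 04 5b ea 46]
D1: mem[0x06..0x0d] <- [9a d1 f9 0e a6 66 b5 00]
D2: mem[0x20..0x22] <- [0e a6 66]
D3: mem[0x1f..0x20] <- [d1 f9]
D4: mem[0x23..0x27] <- [a6 66 b5 00 61]
D5: mem[0x13..0x1a] <- [69 3c 8c 4c d1 f9 a6 66]
query mem[0x21]=0xa6, mem[0x07]=0xd1, mem[0x03]=0x8c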